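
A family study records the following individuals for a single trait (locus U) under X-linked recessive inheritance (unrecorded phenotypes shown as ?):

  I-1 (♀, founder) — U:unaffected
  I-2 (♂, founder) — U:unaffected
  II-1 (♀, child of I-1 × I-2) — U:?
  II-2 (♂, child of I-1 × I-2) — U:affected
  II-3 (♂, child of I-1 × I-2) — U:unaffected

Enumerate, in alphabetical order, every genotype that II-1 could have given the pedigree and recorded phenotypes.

II-1 ∈ {X^UX^U, X^UX^u}

U/I-1 un ·: X^UX^u
U/I-2 un ·: X^UY
U/II-1 ? I-1×I-2: X^UX^U|X^UX^u
U/II-2 aff I-1×I-2: X^uY
U/II-3 un I-1×I-2: X^UY
⇒ U over [I-1,I-2,II-1,II-2,II-3]: 2 consistent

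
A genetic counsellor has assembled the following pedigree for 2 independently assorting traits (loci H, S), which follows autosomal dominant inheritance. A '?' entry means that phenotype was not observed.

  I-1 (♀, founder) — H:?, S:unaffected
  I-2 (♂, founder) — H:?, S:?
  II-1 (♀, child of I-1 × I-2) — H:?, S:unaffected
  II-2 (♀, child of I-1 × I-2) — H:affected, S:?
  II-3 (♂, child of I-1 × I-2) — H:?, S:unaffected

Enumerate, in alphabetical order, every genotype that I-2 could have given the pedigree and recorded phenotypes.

H/I-1 ? ·: hh|Hh|HH
H/I-2 ? ·: hh|Hh|HH
H/II-1 ? I-1×I-2: hh|Hh|HH
H/II-2 aff I-1×I-2: Hh|HH
H/II-3 ? I-1×I-2: hh|Hh|HH
⇒ H over [I-1,I-2,II-1,II-2,II-3]: 45 consistent
S/I-1 un ·: ss
S/I-2 ? ·: ss|Ss
S/II-1 un I-1×I-2: ss
S/II-2 ? I-1×I-2: ss|Ss
S/II-3 un I-1×I-2: ss
⇒ S over [I-1,I-2,II-1,II-2,II-3]: 3 consistent

I-2 ∈ {HH Ss, HH ss, Hh Ss, Hh ss, hh Ss, hh ss}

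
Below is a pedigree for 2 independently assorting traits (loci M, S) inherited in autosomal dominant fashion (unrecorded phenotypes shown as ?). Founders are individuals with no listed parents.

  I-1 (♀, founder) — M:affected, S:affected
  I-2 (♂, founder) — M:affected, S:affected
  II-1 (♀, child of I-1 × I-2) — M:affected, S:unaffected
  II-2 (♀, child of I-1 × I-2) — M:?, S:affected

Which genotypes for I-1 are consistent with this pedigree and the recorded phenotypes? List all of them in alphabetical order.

I-1 ∈ {MM Ss, Mm Ss}

M/I-1 aff ·: Mm|MM
M/I-2 aff ·: Mm|MM
M/II-1 aff I-1×I-2: Mm|MM
M/II-2 ? I-1×I-2: mm|Mm|MM
⇒ M over [I-1,I-2,II-1,II-2]: 15 consistent
S/I-1 aff ·: Ss
S/I-2 aff ·: Ss
S/II-1 un I-1×I-2: ss
S/II-2 aff I-1×I-2: Ss|SS
⇒ S over [I-1,I-2,II-1,II-2]: 2 consistent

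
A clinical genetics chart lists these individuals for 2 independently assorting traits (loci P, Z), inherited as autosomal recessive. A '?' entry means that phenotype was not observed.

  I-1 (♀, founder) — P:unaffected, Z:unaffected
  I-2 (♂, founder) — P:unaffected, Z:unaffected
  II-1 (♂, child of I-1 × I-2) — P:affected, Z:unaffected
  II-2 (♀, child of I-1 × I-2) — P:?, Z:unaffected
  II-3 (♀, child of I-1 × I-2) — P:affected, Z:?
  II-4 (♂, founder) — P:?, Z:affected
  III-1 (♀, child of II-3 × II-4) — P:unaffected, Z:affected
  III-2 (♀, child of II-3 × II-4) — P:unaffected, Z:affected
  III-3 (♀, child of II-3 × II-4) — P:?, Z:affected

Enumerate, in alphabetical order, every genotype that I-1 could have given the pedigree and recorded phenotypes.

P/I-1 un ·: Pp
P/I-2 un ·: Pp
P/II-1 aff I-1×I-2: pp
P/II-2 ? I-1×I-2: PP|Pp|pp
P/II-3 aff I-1×I-2: pp
P/II-4 ? ·: PP|Pp
P/III-1 un II-3×II-4: Pp
P/III-2 un II-3×II-4: Pp
P/III-3 ? II-3×II-4: Pp|pp
⇒ P over [I-1,I-2,II-1,II-2,II-3,II-4,III-1,III-2,III-3]: 9 consistent
Z/I-1 un ·: ZZ|Zz
Z/I-2 un ·: ZZ|Zz
Z/II-1 un I-1×I-2: ZZ|Zz
Z/II-2 un I-1×I-2: ZZ|Zz
Z/II-3 ? I-1×I-2: Zz|zz
Z/II-4 aff ·: zz
Z/III-1 aff II-3×II-4: zz
Z/III-2 aff II-3×II-4: zz
Z/III-3 aff II-3×II-4: zz
⇒ Z over [I-1,I-2,II-1,II-2,II-3,II-4,III-1,III-2,III-3]: 16 consistent

I-1 ∈ {Pp ZZ, Pp Zz}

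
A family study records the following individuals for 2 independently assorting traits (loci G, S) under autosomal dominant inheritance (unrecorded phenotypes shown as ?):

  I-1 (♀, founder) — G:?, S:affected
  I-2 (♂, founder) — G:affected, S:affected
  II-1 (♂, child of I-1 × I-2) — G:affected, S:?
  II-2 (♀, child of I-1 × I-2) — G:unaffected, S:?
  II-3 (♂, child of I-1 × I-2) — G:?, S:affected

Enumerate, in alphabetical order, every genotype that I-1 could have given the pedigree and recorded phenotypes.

I-1 ∈ {Gg SS, Gg Ss, gg SS, gg Ss}

G/I-1 ? ·: gg|Gg
G/I-2 aff ·: Gg
G/II-1 aff I-1×I-2: Gg|GG
G/II-2 un I-1×I-2: gg
G/II-3 ? I-1×I-2: gg|Gg|GG
⇒ G over [I-1,I-2,II-1,II-2,II-3]: 8 consistent
S/I-1 aff ·: Ss|SS
S/I-2 aff ·: Ss|SS
S/II-1 ? I-1×I-2: ss|Ss|SS
S/II-2 ? I-1×I-2: ss|Ss|SS
S/II-3 aff I-1×I-2: Ss|SS
⇒ S over [I-1,I-2,II-1,II-2,II-3]: 35 consistent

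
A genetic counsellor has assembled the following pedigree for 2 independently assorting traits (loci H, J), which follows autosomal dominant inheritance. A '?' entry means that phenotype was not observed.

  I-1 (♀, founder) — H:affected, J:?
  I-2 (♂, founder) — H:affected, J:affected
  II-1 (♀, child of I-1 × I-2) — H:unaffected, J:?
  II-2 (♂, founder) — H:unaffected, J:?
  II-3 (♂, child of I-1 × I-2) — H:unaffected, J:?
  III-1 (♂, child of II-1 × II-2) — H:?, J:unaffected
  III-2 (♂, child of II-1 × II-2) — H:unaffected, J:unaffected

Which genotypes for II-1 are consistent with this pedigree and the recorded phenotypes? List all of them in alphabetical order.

H/I-1 aff ·: Hh
H/I-2 aff ·: Hh
H/II-1 un I-1×I-2: hh
H/II-2 un ·: hh
H/II-3 un I-1×I-2: hh
H/III-1 ? II-1×II-2: hh
H/III-2 un II-1×II-2: hh
⇒ H over [I-1,I-2,II-1,II-2,II-3,III-1,III-2]: 1 consistent
J/I-1 ? ·: jj|Jj|JJ
J/I-2 aff ·: Jj|JJ
J/II-1 ? I-1×I-2: jj|Jj
J/II-2 ? ·: jj|Jj
J/II-3 ? I-1×I-2: jj|Jj|JJ
J/III-1 un II-1×II-2: jj
J/III-2 un II-1×II-2: jj
⇒ J over [I-1,I-2,II-1,II-2,II-3,III-1,III-2]: 30 consistent

II-1 ∈ {hh Jj, hh jj}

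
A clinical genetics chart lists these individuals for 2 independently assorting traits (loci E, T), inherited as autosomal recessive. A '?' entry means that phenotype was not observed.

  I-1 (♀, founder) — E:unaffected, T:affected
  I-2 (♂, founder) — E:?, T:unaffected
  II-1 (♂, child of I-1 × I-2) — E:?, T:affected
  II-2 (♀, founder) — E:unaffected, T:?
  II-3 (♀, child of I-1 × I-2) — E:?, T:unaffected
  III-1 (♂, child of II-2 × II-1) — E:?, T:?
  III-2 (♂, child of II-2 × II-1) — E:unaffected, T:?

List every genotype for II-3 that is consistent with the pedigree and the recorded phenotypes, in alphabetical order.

E/I-1 un ·: EE|Ee
E/I-2 ? ·: EE|Ee|ee
E/II-1 ? I-1×I-2: EE|Ee|ee
E/II-2 un ·: EE|Ee
E/II-3 ? I-1×I-2: EE|Ee|ee
E/III-1 ? II-2×II-1: EE|Ee|ee
E/III-2 un II-2×II-1: EE|Ee
⇒ E over [I-1,I-2,II-1,II-2,II-3,III-1,III-2]: 155 consistent
T/I-1 aff ·: tt
T/I-2 un ·: Tt
T/II-1 aff I-1×I-2: tt
T/II-2 ? ·: TT|Tt|tt
T/II-3 un I-1×I-2: Tt
T/III-1 ? II-2×II-1: Tt|tt
T/III-2 ? II-2×II-1: Tt|tt
⇒ T over [I-1,I-2,II-1,II-2,II-3,III-1,III-2]: 6 consistent

II-3 ∈ {EE Tt, Ee Tt, ee Tt}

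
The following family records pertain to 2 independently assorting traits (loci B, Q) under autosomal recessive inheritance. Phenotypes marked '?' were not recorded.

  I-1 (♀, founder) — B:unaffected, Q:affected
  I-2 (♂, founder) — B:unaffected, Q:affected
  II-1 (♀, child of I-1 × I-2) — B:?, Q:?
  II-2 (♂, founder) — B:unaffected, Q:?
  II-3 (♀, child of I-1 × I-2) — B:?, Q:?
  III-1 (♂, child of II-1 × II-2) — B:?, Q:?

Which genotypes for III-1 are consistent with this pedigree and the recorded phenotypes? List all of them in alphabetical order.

III-1 ∈ {BB Qq, BB qq, Bb Qq, Bb qq, bb Qq, bb qq}

B/I-1 un ·: BB|Bb
B/I-2 un ·: BB|Bb
B/II-1 ? I-1×I-2: BB|Bb|bb
B/II-2 un ·: BB|Bb
B/II-3 ? I-1×I-2: BB|Bb|bb
B/III-1 ? II-1×II-2: BB|Bb|bb
⇒ B over [I-1,I-2,II-1,II-2,II-3,III-1]: 68 consistent
Q/I-1 aff ·: qq
Q/I-2 aff ·: qq
Q/II-1 ? I-1×I-2: qq
Q/II-2 ? ·: QQ|Qq|qq
Q/II-3 ? I-1×I-2: qq
Q/III-1 ? II-1×II-2: Qq|qq
⇒ Q over [I-1,I-2,II-1,II-2,II-3,III-1]: 4 consistent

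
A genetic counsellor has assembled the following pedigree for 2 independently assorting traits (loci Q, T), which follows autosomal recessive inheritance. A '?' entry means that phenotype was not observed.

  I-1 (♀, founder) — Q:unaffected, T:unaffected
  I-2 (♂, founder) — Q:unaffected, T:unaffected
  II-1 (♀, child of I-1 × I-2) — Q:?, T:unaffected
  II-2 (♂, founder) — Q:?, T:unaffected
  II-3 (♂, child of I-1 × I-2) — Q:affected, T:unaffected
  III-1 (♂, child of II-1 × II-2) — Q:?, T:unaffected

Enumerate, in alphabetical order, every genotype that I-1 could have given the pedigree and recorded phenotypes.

Q/I-1 un ·: Qq
Q/I-2 un ·: Qq
Q/II-1 ? I-1×I-2: QQ|Qq|qq
Q/II-2 ? ·: QQ|Qq|qq
Q/II-3 aff I-1×I-2: qq
Q/III-1 ? II-1×II-2: QQ|Qq|qq
⇒ Q over [I-1,I-2,II-1,II-2,II-3,III-1]: 15 consistent
T/I-1 un ·: TT|Tt
T/I-2 un ·: TT|Tt
T/II-1 un I-1×I-2: TT|Tt
T/II-2 un ·: TT|Tt
T/II-3 un I-1×I-2: TT|Tt
T/III-1 un II-1×II-2: TT|Tt
⇒ T over [I-1,I-2,II-1,II-2,II-3,III-1]: 45 consistent

I-1 ∈ {Qq TT, Qq Tt}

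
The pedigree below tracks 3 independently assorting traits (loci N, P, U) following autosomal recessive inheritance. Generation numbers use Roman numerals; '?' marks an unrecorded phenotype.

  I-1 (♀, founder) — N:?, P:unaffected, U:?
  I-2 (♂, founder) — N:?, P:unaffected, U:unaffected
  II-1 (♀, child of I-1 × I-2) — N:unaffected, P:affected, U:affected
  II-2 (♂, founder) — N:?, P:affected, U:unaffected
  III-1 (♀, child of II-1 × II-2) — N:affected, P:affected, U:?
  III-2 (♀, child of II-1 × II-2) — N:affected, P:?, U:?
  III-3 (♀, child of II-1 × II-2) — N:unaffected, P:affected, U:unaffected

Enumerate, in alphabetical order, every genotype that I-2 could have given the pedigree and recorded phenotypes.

N/I-1 ? ·: NN|Nn|nn
N/I-2 ? ·: NN|Nn|nn
N/II-1 un I-1×I-2: Nn
N/II-2 ? ·: Nn|nn
N/III-1 aff II-1×II-2: nn
N/III-2 aff II-1×II-2: nn
N/III-3 un II-1×II-2: NN|Nn
⇒ N over [I-1,I-2,II-1,II-2,III-1,III-2,III-3]: 21 consistent
P/I-1 un ·: Pp
P/I-2 un ·: Pp
P/II-1 aff I-1×I-2: pp
P/II-2 aff ·: pp
P/III-1 aff II-1×II-2: pp
P/III-2 ? II-1×II-2: pp
P/III-3 aff II-1×II-2: pp
⇒ P over [I-1,I-2,II-1,II-2,III-1,III-2,III-3]: 1 consistent
U/I-1 ? ·: Uu|uu
U/I-2 un ·: Uu
U/II-1 aff I-1×I-2: uu
U/II-2 un ·: UU|Uu
U/III-1 ? II-1×II-2: Uu|uu
U/III-2 ? II-1×II-2: Uu|uu
U/III-3 un II-1×II-2: Uu
⇒ U over [I-1,I-2,II-1,II-2,III-1,III-2,III-3]: 10 consistent

I-2 ∈ {NN Pp Uu, Nn Pp Uu, nn Pp Uu}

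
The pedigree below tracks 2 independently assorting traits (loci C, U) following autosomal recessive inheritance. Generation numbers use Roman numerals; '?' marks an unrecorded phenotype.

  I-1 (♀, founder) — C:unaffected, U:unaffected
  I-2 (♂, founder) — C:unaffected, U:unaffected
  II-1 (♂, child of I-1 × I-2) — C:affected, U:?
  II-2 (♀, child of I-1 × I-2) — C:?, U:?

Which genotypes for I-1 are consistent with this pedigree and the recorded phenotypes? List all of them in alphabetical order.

I-1 ∈ {Cc UU, Cc Uu}

C/I-1 un ·: Cc
C/I-2 un ·: Cc
C/II-1 aff I-1×I-2: cc
C/II-2 ? I-1×I-2: CC|Cc|cc
⇒ C over [I-1,I-2,II-1,II-2]: 3 consistent
U/I-1 un ·: UU|Uu
U/I-2 un ·: UU|Uu
U/II-1 ? I-1×I-2: UU|Uu|uu
U/II-2 ? I-1×I-2: UU|Uu|uu
⇒ U over [I-1,I-2,II-1,II-2]: 18 consistent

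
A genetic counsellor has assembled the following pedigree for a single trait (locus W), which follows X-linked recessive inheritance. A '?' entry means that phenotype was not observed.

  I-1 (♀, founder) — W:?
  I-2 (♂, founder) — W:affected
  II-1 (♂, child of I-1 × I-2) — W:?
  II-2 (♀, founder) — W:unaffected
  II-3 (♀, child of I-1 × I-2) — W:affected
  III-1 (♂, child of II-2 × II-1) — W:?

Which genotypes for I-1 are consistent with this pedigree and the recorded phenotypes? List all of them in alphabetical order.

I-1 ∈ {X^WX^w, X^wX^w}

W/I-1 ? ·: X^WX^w|X^wX^w
W/I-2 aff ·: X^wY
W/II-1 ? I-1×I-2: X^WY|X^wY
W/II-2 un ·: X^WX^W|X^WX^w
W/II-3 aff I-1×I-2: X^wX^w
W/III-1 ? II-2×II-1: X^WY|X^wY
⇒ W over [I-1,I-2,II-1,II-2,II-3,III-1]: 9 consistent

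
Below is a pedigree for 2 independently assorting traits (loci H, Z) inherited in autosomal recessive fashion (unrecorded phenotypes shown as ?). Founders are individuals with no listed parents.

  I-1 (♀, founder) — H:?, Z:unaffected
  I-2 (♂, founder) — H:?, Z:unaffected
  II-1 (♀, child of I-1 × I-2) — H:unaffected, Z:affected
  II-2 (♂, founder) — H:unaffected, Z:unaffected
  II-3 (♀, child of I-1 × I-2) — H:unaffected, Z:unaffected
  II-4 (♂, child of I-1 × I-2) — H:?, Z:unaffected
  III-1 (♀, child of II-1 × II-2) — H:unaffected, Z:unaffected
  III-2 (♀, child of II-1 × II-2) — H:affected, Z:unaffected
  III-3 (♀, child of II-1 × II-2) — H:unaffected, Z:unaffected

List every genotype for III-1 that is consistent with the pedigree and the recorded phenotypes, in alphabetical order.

III-1 ∈ {HH Zz, Hh Zz}

H/I-1 ? ·: HH|Hh|hh
H/I-2 ? ·: HH|Hh|hh
H/II-1 un I-1×I-2: Hh
H/II-2 un ·: Hh
H/II-3 un I-1×I-2: HH|Hh
H/II-4 ? I-1×I-2: HH|Hh|hh
H/III-1 un II-1×II-2: HH|Hh
H/III-2 aff II-1×II-2: hh
H/III-3 un II-1×II-2: HH|Hh
⇒ H over [I-1,I-2,II-1,II-2,II-3,II-4,III-1,III-2,III-3]: 80 consistent
Z/I-1 un ·: Zz
Z/I-2 un ·: Zz
Z/II-1 aff I-1×I-2: zz
Z/II-2 un ·: ZZ|Zz
Z/II-3 un I-1×I-2: ZZ|Zz
Z/II-4 un I-1×I-2: ZZ|Zz
Z/III-1 un II-1×II-2: Zz
Z/III-2 un II-1×II-2: Zz
Z/III-3 un II-1×II-2: Zz
⇒ Z over [I-1,I-2,II-1,II-2,II-3,II-4,III-1,III-2,III-3]: 8 consistent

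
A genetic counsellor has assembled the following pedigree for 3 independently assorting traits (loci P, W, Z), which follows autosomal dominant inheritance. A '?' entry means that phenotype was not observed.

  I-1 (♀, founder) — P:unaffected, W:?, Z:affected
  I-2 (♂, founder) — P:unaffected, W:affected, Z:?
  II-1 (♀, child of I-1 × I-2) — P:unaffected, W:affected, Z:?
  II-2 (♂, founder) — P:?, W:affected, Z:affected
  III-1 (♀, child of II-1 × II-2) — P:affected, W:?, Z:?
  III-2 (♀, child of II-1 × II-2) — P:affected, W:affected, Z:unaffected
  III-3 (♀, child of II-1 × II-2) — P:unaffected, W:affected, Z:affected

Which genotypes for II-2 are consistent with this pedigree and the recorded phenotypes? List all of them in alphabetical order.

II-2 ∈ {Pp WW Zz, Pp Ww Zz}

P/I-1 un ·: pp
P/I-2 un ·: pp
P/II-1 un I-1×I-2: pp
P/II-2 ? ·: Pp
P/III-1 aff II-1×II-2: Pp
P/III-2 aff II-1×II-2: Pp
P/III-3 un II-1×II-2: pp
⇒ P over [I-1,I-2,II-1,II-2,III-1,III-2,III-3]: 1 consistent
W/I-1 ? ·: ww|Ww|WW
W/I-2 aff ·: Ww|WW
W/II-1 aff I-1×I-2: Ww|WW
W/II-2 aff ·: Ww|WW
W/III-1 ? II-1×II-2: ww|Ww|WW
W/III-2 aff II-1×II-2: Ww|WW
W/III-3 aff II-1×II-2: Ww|WW
⇒ W over [I-1,I-2,II-1,II-2,III-1,III-2,III-3]: 136 consistent
Z/I-1 aff ·: Zz|ZZ
Z/I-2 ? ·: zz|Zz|ZZ
Z/II-1 ? I-1×I-2: zz|Zz
Z/II-2 aff ·: Zz
Z/III-1 ? II-1×II-2: zz|Zz|ZZ
Z/III-2 un II-1×II-2: zz
Z/III-3 aff II-1×II-2: Zz|ZZ
⇒ Z over [I-1,I-2,II-1,II-2,III-1,III-2,III-3]: 34 consistent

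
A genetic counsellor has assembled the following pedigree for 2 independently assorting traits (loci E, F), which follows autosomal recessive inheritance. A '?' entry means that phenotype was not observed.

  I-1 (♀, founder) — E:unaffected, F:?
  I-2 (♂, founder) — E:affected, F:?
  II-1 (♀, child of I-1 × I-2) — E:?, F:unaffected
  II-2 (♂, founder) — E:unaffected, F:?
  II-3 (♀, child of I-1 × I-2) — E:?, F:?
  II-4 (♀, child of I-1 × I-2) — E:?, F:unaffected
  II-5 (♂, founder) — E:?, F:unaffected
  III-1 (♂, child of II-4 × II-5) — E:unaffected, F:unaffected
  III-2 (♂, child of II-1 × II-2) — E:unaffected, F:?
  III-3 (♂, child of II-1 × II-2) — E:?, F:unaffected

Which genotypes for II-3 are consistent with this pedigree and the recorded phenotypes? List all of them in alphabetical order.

E/I-1 un ·: EE|Ee
E/I-2 aff ·: ee
E/II-1 ? I-1×I-2: Ee|ee
E/II-2 un ·: EE|Ee
E/II-3 ? I-1×I-2: Ee|ee
E/II-4 ? I-1×I-2: Ee|ee
E/II-5 ? ·: EE|Ee|ee
E/III-1 un II-4×II-5: EE|Ee
E/III-2 un II-1×II-2: EE|Ee
E/III-3 ? II-1×II-2: EE|Ee|ee
⇒ E over [I-1,I-2,II-1,II-2,II-3,II-4,II-5,III-1,III-2,III-3]: 232 consistent
F/I-1 ? ·: FF|Ff|ff
F/I-2 ? ·: FF|Ff|ff
F/II-1 un I-1×I-2: FF|Ff
F/II-2 ? ·: FF|Ff|ff
F/II-3 ? I-1×I-2: FF|Ff|ff
F/II-4 un I-1×I-2: FF|Ff
F/II-5 un ·: FF|Ff
F/III-1 un II-4×II-5: FF|Ff
F/III-2 ? II-1×II-2: FF|Ff|ff
F/III-3 un II-1×II-2: FF|Ff
⇒ F over [I-1,I-2,II-1,II-2,II-3,II-4,II-5,III-1,III-2,III-3]: 1188 consistent

II-3 ∈ {Ee FF, Ee Ff, Ee ff, ee FF, ee Ff, ee ff}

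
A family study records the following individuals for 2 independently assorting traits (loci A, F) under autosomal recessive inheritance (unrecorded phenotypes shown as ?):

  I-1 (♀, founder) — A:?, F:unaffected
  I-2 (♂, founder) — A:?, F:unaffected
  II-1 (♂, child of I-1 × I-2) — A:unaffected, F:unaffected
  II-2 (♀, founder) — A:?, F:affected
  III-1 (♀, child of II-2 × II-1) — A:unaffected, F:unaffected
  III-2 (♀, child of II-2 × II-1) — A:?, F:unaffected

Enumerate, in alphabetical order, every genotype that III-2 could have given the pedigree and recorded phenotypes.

III-2 ∈ {AA Ff, Aa Ff, aa Ff}

A/I-1 ? ·: AA|Aa|aa
A/I-2 ? ·: AA|Aa|aa
A/II-1 un I-1×I-2: AA|Aa
A/II-2 ? ·: AA|Aa|aa
A/III-1 un II-2×II-1: AA|Aa
A/III-2 ? II-2×II-1: AA|Aa|aa
⇒ A over [I-1,I-2,II-1,II-2,III-1,III-2]: 108 consistent
F/I-1 un ·: FF|Ff
F/I-2 un ·: FF|Ff
F/II-1 un I-1×I-2: FF|Ff
F/II-2 aff ·: ff
F/III-1 un II-2×II-1: Ff
F/III-2 un II-2×II-1: Ff
⇒ F over [I-1,I-2,II-1,II-2,III-1,III-2]: 7 consistent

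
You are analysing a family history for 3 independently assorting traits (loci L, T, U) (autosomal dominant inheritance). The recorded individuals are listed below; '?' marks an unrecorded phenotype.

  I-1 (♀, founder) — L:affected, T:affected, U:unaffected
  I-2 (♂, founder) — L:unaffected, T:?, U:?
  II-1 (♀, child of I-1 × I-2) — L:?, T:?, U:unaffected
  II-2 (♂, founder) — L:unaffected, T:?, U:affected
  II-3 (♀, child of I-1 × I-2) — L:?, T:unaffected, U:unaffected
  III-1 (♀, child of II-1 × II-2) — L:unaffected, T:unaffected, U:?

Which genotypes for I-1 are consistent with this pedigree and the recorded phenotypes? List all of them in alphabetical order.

L/I-1 aff ·: Ll|LL
L/I-2 un ·: ll
L/II-1 ? I-1×I-2: ll|Ll
L/II-2 un ·: ll
L/II-3 ? I-1×I-2: ll|Ll
L/III-1 un II-1×II-2: ll
⇒ L over [I-1,I-2,II-1,II-2,II-3,III-1]: 5 consistent
T/I-1 aff ·: Tt
T/I-2 ? ·: tt|Tt
T/II-1 ? I-1×I-2: tt|Tt
T/II-2 ? ·: tt|Tt
T/II-3 un I-1×I-2: tt
T/III-1 un II-1×II-2: tt
⇒ T over [I-1,I-2,II-1,II-2,II-3,III-1]: 8 consistent
U/I-1 un ·: uu
U/I-2 ? ·: uu|Uu
U/II-1 un I-1×I-2: uu
U/II-2 aff ·: Uu|UU
U/II-3 un I-1×I-2: uu
U/III-1 ? II-1×II-2: uu|Uu
⇒ U over [I-1,I-2,II-1,II-2,II-3,III-1]: 6 consistent

I-1 ∈ {LL Tt uu, Ll Tt uu}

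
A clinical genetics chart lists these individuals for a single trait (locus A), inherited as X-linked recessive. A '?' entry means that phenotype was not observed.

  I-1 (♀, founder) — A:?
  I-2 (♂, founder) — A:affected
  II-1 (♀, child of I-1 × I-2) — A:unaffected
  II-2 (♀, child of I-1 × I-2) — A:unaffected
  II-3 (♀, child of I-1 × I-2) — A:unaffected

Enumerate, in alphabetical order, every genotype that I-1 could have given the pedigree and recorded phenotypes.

A/I-1 ? ·: X^AX^A|X^AX^a
A/I-2 aff ·: X^aY
A/II-1 un I-1×I-2: X^AX^a
A/II-2 un I-1×I-2: X^AX^a
A/II-3 un I-1×I-2: X^AX^a
⇒ A over [I-1,I-2,II-1,II-2,II-3]: 2 consistent

I-1 ∈ {X^AX^A, X^AX^a}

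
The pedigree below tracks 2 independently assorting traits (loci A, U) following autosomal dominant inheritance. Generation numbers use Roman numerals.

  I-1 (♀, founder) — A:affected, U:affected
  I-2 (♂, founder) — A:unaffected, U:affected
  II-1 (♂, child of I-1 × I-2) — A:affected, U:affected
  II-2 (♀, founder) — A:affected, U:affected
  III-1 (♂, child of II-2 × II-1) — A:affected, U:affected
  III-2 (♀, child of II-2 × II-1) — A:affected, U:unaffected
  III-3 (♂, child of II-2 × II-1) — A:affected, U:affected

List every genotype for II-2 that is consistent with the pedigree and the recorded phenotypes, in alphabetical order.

II-2 ∈ {AA Uu, Aa Uu}

A/I-1 aff ·: Aa|AA
A/I-2 un ·: aa
A/II-1 aff I-1×I-2: Aa
A/II-2 aff ·: Aa|AA
A/III-1 aff II-2×II-1: Aa|AA
A/III-2 aff II-2×II-1: Aa|AA
A/III-3 aff II-2×II-1: Aa|AA
⇒ A over [I-1,I-2,II-1,II-2,III-1,III-2,III-3]: 32 consistent
U/I-1 aff ·: Uu|UU
U/I-2 aff ·: Uu|UU
U/II-1 aff I-1×I-2: Uu
U/II-2 aff ·: Uu
U/III-1 aff II-2×II-1: Uu|UU
U/III-2 un II-2×II-1: uu
U/III-3 aff II-2×II-1: Uu|UU
⇒ U over [I-1,I-2,II-1,II-2,III-1,III-2,III-3]: 12 consistent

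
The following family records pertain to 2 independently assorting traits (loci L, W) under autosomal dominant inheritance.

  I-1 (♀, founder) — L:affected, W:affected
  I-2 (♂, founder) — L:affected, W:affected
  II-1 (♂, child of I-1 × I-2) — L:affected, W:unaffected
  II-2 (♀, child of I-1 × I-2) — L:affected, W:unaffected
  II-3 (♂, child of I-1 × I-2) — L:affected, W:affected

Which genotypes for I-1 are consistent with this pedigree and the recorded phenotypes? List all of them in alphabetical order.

I-1 ∈ {LL Ww, Ll Ww}

L/I-1 aff ·: Ll|LL
L/I-2 aff ·: Ll|LL
L/II-1 aff I-1×I-2: Ll|LL
L/II-2 aff I-1×I-2: Ll|LL
L/II-3 aff I-1×I-2: Ll|LL
⇒ L over [I-1,I-2,II-1,II-2,II-3]: 25 consistent
W/I-1 aff ·: Ww
W/I-2 aff ·: Ww
W/II-1 un I-1×I-2: ww
W/II-2 un I-1×I-2: ww
W/II-3 aff I-1×I-2: Ww|WW
⇒ W over [I-1,I-2,II-1,II-2,II-3]: 2 consistent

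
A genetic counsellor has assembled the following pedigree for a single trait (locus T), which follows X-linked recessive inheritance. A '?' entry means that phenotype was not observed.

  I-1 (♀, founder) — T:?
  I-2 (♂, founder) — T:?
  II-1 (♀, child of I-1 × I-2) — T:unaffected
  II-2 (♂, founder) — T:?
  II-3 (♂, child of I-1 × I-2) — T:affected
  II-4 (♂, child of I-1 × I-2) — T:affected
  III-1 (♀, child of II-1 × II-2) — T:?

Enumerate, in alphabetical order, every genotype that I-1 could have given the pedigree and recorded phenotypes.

T/I-1 ? ·: X^TX^t|X^tX^t
T/I-2 ? ·: X^TY|X^tY
T/II-1 un I-1×I-2: X^TX^T|X^TX^t
T/II-2 ? ·: X^TY|X^tY
T/II-3 aff I-1×I-2: X^tY
T/II-4 aff I-1×I-2: X^tY
T/III-1 ? II-1×II-2: X^TX^T|X^TX^t|X^tX^t
⇒ T over [I-1,I-2,II-1,II-2,II-3,II-4,III-1]: 14 consistent

I-1 ∈ {X^TX^t, X^tX^t}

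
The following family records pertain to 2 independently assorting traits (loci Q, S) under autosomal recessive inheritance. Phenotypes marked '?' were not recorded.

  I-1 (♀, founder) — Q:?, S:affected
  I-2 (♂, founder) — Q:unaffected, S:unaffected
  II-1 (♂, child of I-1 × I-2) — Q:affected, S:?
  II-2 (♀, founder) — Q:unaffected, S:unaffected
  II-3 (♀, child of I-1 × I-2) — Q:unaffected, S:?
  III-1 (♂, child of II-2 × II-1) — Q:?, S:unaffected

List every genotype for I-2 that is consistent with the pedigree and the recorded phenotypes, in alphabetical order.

I-2 ∈ {Qq SS, Qq Ss}

Q/I-1 ? ·: Qq|qq
Q/I-2 un ·: Qq
Q/II-1 aff I-1×I-2: qq
Q/II-2 un ·: QQ|Qq
Q/II-3 un I-1×I-2: QQ|Qq
Q/III-1 ? II-2×II-1: Qq|qq
⇒ Q over [I-1,I-2,II-1,II-2,II-3,III-1]: 9 consistent
S/I-1 aff ·: ss
S/I-2 un ·: SS|Ss
S/II-1 ? I-1×I-2: Ss|ss
S/II-2 un ·: SS|Ss
S/II-3 ? I-1×I-2: Ss|ss
S/III-1 un II-2×II-1: SS|Ss
⇒ S over [I-1,I-2,II-1,II-2,II-3,III-1]: 16 consistent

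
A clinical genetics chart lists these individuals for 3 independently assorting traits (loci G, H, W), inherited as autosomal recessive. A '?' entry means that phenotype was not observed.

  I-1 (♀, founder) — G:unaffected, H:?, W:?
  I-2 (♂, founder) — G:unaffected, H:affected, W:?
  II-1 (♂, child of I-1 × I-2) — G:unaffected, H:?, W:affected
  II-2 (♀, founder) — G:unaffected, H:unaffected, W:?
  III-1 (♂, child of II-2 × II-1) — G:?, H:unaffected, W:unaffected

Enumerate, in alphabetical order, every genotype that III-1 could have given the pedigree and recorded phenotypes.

III-1 ∈ {GG HH Ww, GG Hh Ww, Gg HH Ww, Gg Hh Ww, gg HH Ww, gg Hh Ww}

G/I-1 un ·: GG|Gg
G/I-2 un ·: GG|Gg
G/II-1 un I-1×I-2: GG|Gg
G/II-2 un ·: GG|Gg
G/III-1 ? II-2×II-1: GG|Gg|gg
⇒ G over [I-1,I-2,II-1,II-2,III-1]: 27 consistent
H/I-1 ? ·: HH|Hh|hh
H/I-2 aff ·: hh
H/II-1 ? I-1×I-2: Hh|hh
H/II-2 un ·: HH|Hh
H/III-1 un II-2×II-1: HH|Hh
⇒ H over [I-1,I-2,II-1,II-2,III-1]: 12 consistent
W/I-1 ? ·: Ww|ww
W/I-2 ? ·: Ww|ww
W/II-1 aff I-1×I-2: ww
W/II-2 ? ·: WW|Ww
W/III-1 un II-2×II-1: Ww
⇒ W over [I-1,I-2,II-1,II-2,III-1]: 8 consistent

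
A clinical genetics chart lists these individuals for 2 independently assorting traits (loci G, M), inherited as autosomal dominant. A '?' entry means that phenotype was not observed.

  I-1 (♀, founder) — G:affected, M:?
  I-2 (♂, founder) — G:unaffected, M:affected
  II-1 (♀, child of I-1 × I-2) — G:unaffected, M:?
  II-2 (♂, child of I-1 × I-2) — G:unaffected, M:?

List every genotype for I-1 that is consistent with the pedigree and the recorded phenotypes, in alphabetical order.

G/I-1 aff ·: Gg
G/I-2 un ·: gg
G/II-1 un I-1×I-2: gg
G/II-2 un I-1×I-2: gg
⇒ G over [I-1,I-2,II-1,II-2]: 1 consistent
M/I-1 ? ·: mm|Mm|MM
M/I-2 aff ·: Mm|MM
M/II-1 ? I-1×I-2: mm|Mm|MM
M/II-2 ? I-1×I-2: mm|Mm|MM
⇒ M over [I-1,I-2,II-1,II-2]: 23 consistent

I-1 ∈ {Gg MM, Gg Mm, Gg mm}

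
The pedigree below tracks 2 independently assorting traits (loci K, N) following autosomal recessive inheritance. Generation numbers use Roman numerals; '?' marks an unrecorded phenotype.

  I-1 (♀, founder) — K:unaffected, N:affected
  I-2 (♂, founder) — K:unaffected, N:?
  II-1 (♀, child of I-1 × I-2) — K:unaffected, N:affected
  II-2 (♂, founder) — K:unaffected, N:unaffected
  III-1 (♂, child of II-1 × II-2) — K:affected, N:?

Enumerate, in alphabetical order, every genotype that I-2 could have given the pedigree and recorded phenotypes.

K/I-1 un ·: KK|Kk
K/I-2 un ·: KK|Kk
K/II-1 un I-1×I-2: Kk
K/II-2 un ·: Kk
K/III-1 aff II-1×II-2: kk
⇒ K over [I-1,I-2,II-1,II-2,III-1]: 3 consistent
N/I-1 aff ·: nn
N/I-2 ? ·: Nn|nn
N/II-1 aff I-1×I-2: nn
N/II-2 un ·: NN|Nn
N/III-1 ? II-1×II-2: Nn|nn
⇒ N over [I-1,I-2,II-1,II-2,III-1]: 6 consistent

I-2 ∈ {KK Nn, KK nn, Kk Nn, Kk nn}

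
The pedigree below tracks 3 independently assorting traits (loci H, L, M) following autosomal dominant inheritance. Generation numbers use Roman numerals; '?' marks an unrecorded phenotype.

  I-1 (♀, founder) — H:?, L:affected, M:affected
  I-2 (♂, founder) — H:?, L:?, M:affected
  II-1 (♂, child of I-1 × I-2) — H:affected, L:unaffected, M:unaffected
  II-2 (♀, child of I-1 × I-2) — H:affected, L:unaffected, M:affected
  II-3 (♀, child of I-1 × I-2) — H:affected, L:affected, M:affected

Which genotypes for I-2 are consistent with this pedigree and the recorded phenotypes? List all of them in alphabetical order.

H/I-1 ? ·: hh|Hh|HH
H/I-2 ? ·: hh|Hh|HH
H/II-1 aff I-1×I-2: Hh|HH
H/II-2 aff I-1×I-2: Hh|HH
H/II-3 aff I-1×I-2: Hh|HH
⇒ H over [I-1,I-2,II-1,II-2,II-3]: 29 consistent
L/I-1 aff ·: Ll
L/I-2 ? ·: ll|Ll
L/II-1 un I-1×I-2: ll
L/II-2 un I-1×I-2: ll
L/II-3 aff I-1×I-2: Ll|LL
⇒ L over [I-1,I-2,II-1,II-2,II-3]: 3 consistent
M/I-1 aff ·: Mm
M/I-2 aff ·: Mm
M/II-1 un I-1×I-2: mm
M/II-2 aff I-1×I-2: Mm|MM
M/II-3 aff I-1×I-2: Mm|MM
⇒ M over [I-1,I-2,II-1,II-2,II-3]: 4 consistent

I-2 ∈ {HH Ll Mm, HH ll Mm, Hh Ll Mm, Hh ll Mm, hh Ll Mm, hh ll Mm}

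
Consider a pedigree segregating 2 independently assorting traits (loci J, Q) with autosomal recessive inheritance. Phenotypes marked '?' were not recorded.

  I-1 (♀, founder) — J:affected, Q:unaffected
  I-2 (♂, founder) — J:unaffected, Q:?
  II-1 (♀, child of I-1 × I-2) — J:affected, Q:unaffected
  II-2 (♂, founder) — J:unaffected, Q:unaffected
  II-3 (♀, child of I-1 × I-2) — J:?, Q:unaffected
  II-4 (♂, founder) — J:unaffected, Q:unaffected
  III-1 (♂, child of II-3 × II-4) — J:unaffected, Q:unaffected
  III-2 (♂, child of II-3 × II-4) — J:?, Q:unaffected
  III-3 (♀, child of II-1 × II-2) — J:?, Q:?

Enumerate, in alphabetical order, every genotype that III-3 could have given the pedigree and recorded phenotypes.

III-3 ∈ {Jj QQ, Jj Qq, Jj qq, jj QQ, jj Qq, jj qq}

J/I-1 aff ·: jj
J/I-2 un ·: Jj
J/II-1 aff I-1×I-2: jj
J/II-2 un ·: JJ|Jj
J/II-3 ? I-1×I-2: Jj|jj
J/II-4 un ·: JJ|Jj
J/III-1 un II-3×II-4: JJ|Jj
J/III-2 ? II-3×II-4: JJ|Jj|jj
J/III-3 ? II-1×II-2: Jj|jj
⇒ J over [I-1,I-2,II-1,II-2,II-3,II-4,III-1,III-2,III-3]: 39 consistent
Q/I-1 un ·: QQ|Qq
Q/I-2 ? ·: QQ|Qq|qq
Q/II-1 un I-1×I-2: QQ|Qq
Q/II-2 un ·: QQ|Qq
Q/II-3 un I-1×I-2: QQ|Qq
Q/II-4 un ·: QQ|Qq
Q/III-1 un II-3×II-4: QQ|Qq
Q/III-2 un II-3×II-4: QQ|Qq
Q/III-3 ? II-1×II-2: QQ|Qq|qq
⇒ Q over [I-1,I-2,II-1,II-2,II-3,II-4,III-1,III-2,III-3]: 407 consistent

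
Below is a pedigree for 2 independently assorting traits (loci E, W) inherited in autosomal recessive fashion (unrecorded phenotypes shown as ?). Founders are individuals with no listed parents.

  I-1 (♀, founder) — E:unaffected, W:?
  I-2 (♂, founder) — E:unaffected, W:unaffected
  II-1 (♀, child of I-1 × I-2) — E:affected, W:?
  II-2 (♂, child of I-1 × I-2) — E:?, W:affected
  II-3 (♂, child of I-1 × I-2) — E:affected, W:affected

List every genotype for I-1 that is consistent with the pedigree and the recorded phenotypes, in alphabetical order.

I-1 ∈ {Ee Ww, Ee ww}

E/I-1 un ·: Ee
E/I-2 un ·: Ee
E/II-1 aff I-1×I-2: ee
E/II-2 ? I-1×I-2: EE|Ee|ee
E/II-3 aff I-1×I-2: ee
⇒ E over [I-1,I-2,II-1,II-2,II-3]: 3 consistent
W/I-1 ? ·: Ww|ww
W/I-2 un ·: Ww
W/II-1 ? I-1×I-2: WW|Ww|ww
W/II-2 aff I-1×I-2: ww
W/II-3 aff I-1×I-2: ww
⇒ W over [I-1,I-2,II-1,II-2,II-3]: 5 consistent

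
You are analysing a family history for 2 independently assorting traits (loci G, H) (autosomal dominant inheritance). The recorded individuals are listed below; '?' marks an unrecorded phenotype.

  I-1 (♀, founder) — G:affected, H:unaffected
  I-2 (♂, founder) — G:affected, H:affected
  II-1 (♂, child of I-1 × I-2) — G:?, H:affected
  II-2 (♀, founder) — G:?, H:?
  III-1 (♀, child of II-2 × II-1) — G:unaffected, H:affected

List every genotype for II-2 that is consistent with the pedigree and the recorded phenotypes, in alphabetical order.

G/I-1 aff ·: Gg|GG
G/I-2 aff ·: Gg|GG
G/II-1 ? I-1×I-2: gg|Gg
G/II-2 ? ·: gg|Gg
G/III-1 un II-2×II-1: gg
⇒ G over [I-1,I-2,II-1,II-2,III-1]: 8 consistent
H/I-1 un ·: hh
H/I-2 aff ·: Hh|HH
H/II-1 aff I-1×I-2: Hh
H/II-2 ? ·: hh|Hh|HH
H/III-1 aff II-2×II-1: Hh|HH
⇒ H over [I-1,I-2,II-1,II-2,III-1]: 10 consistent

II-2 ∈ {Gg HH, Gg Hh, Gg hh, gg HH, gg Hh, gg hh}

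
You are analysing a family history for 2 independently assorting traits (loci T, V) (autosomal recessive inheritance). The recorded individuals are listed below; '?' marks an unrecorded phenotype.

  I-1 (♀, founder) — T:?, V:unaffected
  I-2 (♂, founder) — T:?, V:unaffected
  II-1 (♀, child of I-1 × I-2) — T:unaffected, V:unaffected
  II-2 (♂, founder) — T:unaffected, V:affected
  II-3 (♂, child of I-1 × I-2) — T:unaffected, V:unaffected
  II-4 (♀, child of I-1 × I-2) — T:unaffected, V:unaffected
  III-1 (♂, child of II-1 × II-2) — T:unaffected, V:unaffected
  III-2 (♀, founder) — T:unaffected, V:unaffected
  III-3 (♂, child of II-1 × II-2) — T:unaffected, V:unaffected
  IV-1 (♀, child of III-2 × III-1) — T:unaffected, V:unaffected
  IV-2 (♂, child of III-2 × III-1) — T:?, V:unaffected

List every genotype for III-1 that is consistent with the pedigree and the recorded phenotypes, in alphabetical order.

T/I-1 ? ·: TT|Tt|tt
T/I-2 ? ·: TT|Tt|tt
T/II-1 un I-1×I-2: TT|Tt
T/II-2 un ·: TT|Tt
T/II-3 un I-1×I-2: TT|Tt
T/II-4 un I-1×I-2: TT|Tt
T/III-1 un II-1×II-2: TT|Tt
T/III-2 un ·: TT|Tt
T/III-3 un II-1×II-2: TT|Tt
T/IV-1 un III-2×III-1: TT|Tt
T/IV-2 ? III-2×III-1: TT|Tt|tt
⇒ T over [I-1,I-2,II-1,II-2,II-3,II-4,III-1,III-2,III-3,IV-1,IV-2]: 1415 consistent
V/I-1 un ·: VV|Vv
V/I-2 un ·: VV|Vv
V/II-1 un I-1×I-2: VV|Vv
V/II-2 aff ·: vv
V/II-3 un I-1×I-2: VV|Vv
V/II-4 un I-1×I-2: VV|Vv
V/III-1 un II-1×II-2: Vv
V/III-2 un ·: VV|Vv
V/III-3 un II-1×II-2: Vv
V/IV-1 un III-2×III-1: VV|Vv
V/IV-2 un III-2×III-1: VV|Vv
⇒ V over [I-1,I-2,II-1,II-2,II-3,II-4,III-1,III-2,III-3,IV-1,IV-2]: 200 consistent

III-1 ∈ {TT Vv, Tt Vv}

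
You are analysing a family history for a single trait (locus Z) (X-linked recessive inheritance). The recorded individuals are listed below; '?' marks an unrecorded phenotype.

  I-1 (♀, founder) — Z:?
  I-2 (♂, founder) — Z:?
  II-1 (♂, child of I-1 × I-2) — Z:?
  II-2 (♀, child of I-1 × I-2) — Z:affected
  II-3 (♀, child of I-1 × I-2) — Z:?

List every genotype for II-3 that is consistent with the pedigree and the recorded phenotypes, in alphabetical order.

II-3 ∈ {X^ZX^z, X^zX^z}

Z/I-1 ? ·: X^ZX^z|X^zX^z
Z/I-2 ? ·: X^zY
Z/II-1 ? I-1×I-2: X^ZY|X^zY
Z/II-2 aff I-1×I-2: X^zX^z
Z/II-3 ? I-1×I-2: X^ZX^z|X^zX^z
⇒ Z over [I-1,I-2,II-1,II-2,II-3]: 5 consistent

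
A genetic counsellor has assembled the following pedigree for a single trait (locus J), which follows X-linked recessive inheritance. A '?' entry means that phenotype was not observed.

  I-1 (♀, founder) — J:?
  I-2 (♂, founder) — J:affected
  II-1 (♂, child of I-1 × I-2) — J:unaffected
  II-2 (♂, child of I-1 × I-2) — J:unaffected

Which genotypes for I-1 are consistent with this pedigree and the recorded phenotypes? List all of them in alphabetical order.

J/I-1 ? ·: X^JX^J|X^JX^j
J/I-2 aff ·: X^jY
J/II-1 un I-1×I-2: X^JY
J/II-2 un I-1×I-2: X^JY
⇒ J over [I-1,I-2,II-1,II-2]: 2 consistent

I-1 ∈ {X^JX^J, X^JX^j}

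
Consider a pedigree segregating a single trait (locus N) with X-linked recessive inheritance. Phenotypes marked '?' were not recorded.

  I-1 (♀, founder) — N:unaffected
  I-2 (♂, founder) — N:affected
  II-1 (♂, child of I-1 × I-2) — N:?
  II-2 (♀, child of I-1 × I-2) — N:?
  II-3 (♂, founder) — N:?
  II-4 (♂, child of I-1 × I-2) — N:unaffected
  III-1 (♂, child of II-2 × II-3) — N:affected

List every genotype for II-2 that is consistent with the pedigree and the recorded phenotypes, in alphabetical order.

N/I-1 un ·: X^NX^N|X^NX^n
N/I-2 aff ·: X^nY
N/II-1 ? I-1×I-2: X^NY|X^nY
N/II-2 ? I-1×I-2: X^NX^n|X^nX^n
N/II-3 ? ·: X^NY|X^nY
N/II-4 un I-1×I-2: X^NY
N/III-1 aff II-2×II-3: X^nY
⇒ N over [I-1,I-2,II-1,II-2,II-3,II-4,III-1]: 10 consistent

II-2 ∈ {X^NX^n, X^nX^n}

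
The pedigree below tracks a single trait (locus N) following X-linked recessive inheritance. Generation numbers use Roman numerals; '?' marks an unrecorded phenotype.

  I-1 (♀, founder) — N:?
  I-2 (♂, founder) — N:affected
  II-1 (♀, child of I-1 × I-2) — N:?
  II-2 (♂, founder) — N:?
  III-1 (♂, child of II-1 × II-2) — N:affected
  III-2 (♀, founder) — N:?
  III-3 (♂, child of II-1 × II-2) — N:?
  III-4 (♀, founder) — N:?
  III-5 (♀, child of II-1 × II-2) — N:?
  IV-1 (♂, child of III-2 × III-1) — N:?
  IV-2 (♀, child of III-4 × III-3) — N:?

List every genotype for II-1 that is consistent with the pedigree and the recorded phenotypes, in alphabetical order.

II-1 ∈ {X^NX^n, X^nX^n}

N/I-1 ? ·: X^NX^N|X^NX^n|X^nX^n
N/I-2 aff ·: X^nY
N/II-1 ? I-1×I-2: X^NX^n|X^nX^n
N/II-2 ? ·: X^NY|X^nY
N/III-1 aff II-1×II-2: X^nY
N/III-2 ? ·: X^NX^N|X^NX^n|X^nX^n
N/III-3 ? II-1×II-2: X^NY|X^nY
N/III-4 ? ·: X^NX^N|X^NX^n|X^nX^n
N/III-5 ? II-1×II-2: X^NX^N|X^NX^n|X^nX^n
N/IV-1 ? III-2×III-1: X^NY|X^nY
N/IV-2 ? III-4×III-3: X^NX^N|X^NX^n|X^nX^n
⇒ N over [I-1,I-2,II-1,II-2,III-1,III-2,III-3,III-4,III-5,IV-1,IV-2]: 320 consistent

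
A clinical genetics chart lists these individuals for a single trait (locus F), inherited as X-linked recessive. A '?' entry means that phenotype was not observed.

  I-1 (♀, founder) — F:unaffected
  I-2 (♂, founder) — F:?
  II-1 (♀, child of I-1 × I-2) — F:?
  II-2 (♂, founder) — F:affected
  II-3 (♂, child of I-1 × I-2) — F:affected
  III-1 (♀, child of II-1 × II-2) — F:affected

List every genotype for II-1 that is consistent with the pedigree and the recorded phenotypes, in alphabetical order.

II-1 ∈ {X^FX^f, X^fX^f}

F/I-1 un ·: X^FX^f
F/I-2 ? ·: X^FY|X^fY
F/II-1 ? I-1×I-2: X^FX^f|X^fX^f
F/II-2 aff ·: X^fY
F/II-3 aff I-1×I-2: X^fY
F/III-1 aff II-1×II-2: X^fX^f
⇒ F over [I-1,I-2,II-1,II-2,II-3,III-1]: 3 consistent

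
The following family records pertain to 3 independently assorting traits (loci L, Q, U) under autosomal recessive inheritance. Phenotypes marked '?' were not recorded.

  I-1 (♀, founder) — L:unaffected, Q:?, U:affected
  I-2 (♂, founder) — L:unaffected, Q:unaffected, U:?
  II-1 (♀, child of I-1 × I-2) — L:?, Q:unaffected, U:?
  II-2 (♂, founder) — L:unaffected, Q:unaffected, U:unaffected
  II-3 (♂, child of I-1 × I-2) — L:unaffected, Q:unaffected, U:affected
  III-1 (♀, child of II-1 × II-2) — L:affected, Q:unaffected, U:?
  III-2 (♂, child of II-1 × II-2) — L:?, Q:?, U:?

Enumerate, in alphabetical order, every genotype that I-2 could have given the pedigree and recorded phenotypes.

L/I-1 un ·: LL|Ll
L/I-2 un ·: LL|Ll
L/II-1 ? I-1×I-2: Ll|ll
L/II-2 un ·: Ll
L/II-3 un I-1×I-2: LL|Ll
L/III-1 aff II-1×II-2: ll
L/III-2 ? II-1×II-2: LL|Ll|ll
⇒ L over [I-1,I-2,II-1,II-2,II-3,III-1,III-2]: 22 consistent
Q/I-1 ? ·: QQ|Qq|qq
Q/I-2 un ·: QQ|Qq
Q/II-1 un I-1×I-2: QQ|Qq
Q/II-2 un ·: QQ|Qq
Q/II-3 un I-1×I-2: QQ|Qq
Q/III-1 un II-1×II-2: QQ|Qq
Q/III-2 ? II-1×II-2: QQ|Qq|qq
⇒ Q over [I-1,I-2,II-1,II-2,II-3,III-1,III-2]: 115 consistent
U/I-1 aff ·: uu
U/I-2 ? ·: Uu|uu
U/II-1 ? I-1×I-2: Uu|uu
U/II-2 un ·: UU|Uu
U/II-3 aff I-1×I-2: uu
U/III-1 ? II-1×II-2: UU|Uu|uu
U/III-2 ? II-1×II-2: UU|Uu|uu
⇒ U over [I-1,I-2,II-1,II-2,II-3,III-1,III-2]: 23 consistent

I-2 ∈ {LL QQ Uu, LL QQ uu, LL Qq Uu, LL Qq uu, Ll QQ Uu, Ll QQ uu, Ll Qq Uu, Ll Qq uu}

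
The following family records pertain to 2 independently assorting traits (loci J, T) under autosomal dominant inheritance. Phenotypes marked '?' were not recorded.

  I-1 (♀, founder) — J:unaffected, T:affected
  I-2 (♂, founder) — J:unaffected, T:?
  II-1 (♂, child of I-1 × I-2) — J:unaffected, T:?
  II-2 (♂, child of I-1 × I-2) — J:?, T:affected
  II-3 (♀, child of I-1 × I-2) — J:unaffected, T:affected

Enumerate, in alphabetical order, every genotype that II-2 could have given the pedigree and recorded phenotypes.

II-2 ∈ {jj TT, jj Tt}

J/I-1 un ·: jj
J/I-2 un ·: jj
J/II-1 un I-1×I-2: jj
J/II-2 ? I-1×I-2: jj
J/II-3 un I-1×I-2: jj
⇒ J over [I-1,I-2,II-1,II-2,II-3]: 1 consistent
T/I-1 aff ·: Tt|TT
T/I-2 ? ·: tt|Tt|TT
T/II-1 ? I-1×I-2: tt|Tt|TT
T/II-2 aff I-1×I-2: Tt|TT
T/II-3 aff I-1×I-2: Tt|TT
⇒ T over [I-1,I-2,II-1,II-2,II-3]: 32 consistent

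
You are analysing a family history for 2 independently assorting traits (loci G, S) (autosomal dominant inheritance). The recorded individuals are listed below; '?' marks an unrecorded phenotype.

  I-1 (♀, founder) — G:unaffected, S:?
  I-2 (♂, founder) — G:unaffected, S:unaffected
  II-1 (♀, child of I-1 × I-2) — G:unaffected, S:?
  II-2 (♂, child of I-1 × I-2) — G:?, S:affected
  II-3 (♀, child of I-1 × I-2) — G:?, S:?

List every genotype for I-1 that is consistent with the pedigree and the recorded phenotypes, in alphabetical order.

G/I-1 un ·: gg
G/I-2 un ·: gg
G/II-1 un I-1×I-2: gg
G/II-2 ? I-1×I-2: gg
G/II-3 ? I-1×I-2: gg
⇒ G over [I-1,I-2,II-1,II-2,II-3]: 1 consistent
S/I-1 ? ·: Ss|SS
S/I-2 un ·: ss
S/II-1 ? I-1×I-2: ss|Ss
S/II-2 aff I-1×I-2: Ss
S/II-3 ? I-1×I-2: ss|Ss
⇒ S over [I-1,I-2,II-1,II-2,II-3]: 5 consistent

I-1 ∈ {gg SS, gg Ss}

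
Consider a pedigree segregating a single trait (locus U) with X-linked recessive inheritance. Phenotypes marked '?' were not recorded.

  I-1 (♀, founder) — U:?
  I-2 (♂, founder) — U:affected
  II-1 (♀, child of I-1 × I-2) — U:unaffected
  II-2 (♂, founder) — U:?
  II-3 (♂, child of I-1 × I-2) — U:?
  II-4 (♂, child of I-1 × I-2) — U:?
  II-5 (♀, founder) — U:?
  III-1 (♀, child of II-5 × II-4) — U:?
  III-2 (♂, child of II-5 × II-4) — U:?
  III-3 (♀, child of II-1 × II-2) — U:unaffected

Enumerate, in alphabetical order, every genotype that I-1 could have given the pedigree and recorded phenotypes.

I-1 ∈ {X^UX^U, X^UX^u}

U/I-1 ? ·: X^UX^U|X^UX^u
U/I-2 aff ·: X^uY
U/II-1 un I-1×I-2: X^UX^u
U/II-2 ? ·: X^UY|X^uY
U/II-3 ? I-1×I-2: X^UY|X^uY
U/II-4 ? I-1×I-2: X^UY|X^uY
U/II-5 ? ·: X^UX^U|X^UX^u|X^uX^u
U/III-1 ? II-5×II-4: X^UX^U|X^UX^u|X^uX^u
U/III-2 ? II-5×II-4: X^UY|X^uY
U/III-3 un II-1×II-2: X^UX^U|X^UX^u
⇒ U over [I-1,I-2,II-1,II-2,II-3,II-4,II-5,III-1,III-2,III-3]: 90 consistent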